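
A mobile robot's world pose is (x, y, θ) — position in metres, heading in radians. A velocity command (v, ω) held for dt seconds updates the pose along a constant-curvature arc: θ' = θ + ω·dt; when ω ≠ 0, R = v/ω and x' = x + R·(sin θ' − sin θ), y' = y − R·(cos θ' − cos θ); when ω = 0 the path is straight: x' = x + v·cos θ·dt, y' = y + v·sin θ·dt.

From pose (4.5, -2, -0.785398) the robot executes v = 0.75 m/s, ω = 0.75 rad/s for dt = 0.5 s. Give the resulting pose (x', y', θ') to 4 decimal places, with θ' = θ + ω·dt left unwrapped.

θ' = -0.7854 + 0.75·0.5 = -0.4104
R = v/ω = 0.75/0.75 = 1.0000
x' = 4.5 + 1.0000·(sin -0.4104 − sin -0.7854) = 4.8081
y' = -2 − 1.0000·(cos -0.4104 − cos -0.7854) = -2.2099

(4.8081, -2.2099, -0.4104)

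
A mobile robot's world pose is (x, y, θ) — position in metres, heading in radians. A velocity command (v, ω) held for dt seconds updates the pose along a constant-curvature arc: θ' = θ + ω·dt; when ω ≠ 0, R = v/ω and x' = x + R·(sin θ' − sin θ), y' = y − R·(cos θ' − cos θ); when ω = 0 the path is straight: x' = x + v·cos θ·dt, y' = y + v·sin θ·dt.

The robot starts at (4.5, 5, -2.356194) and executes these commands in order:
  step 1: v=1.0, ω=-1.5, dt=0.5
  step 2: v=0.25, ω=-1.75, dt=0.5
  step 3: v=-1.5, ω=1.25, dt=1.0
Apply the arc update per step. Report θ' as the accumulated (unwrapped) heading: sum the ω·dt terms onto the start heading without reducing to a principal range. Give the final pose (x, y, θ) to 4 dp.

step 1: θ'=-3.1062 (R=-0.6667) → pose (4.0522, 4.8052, -3.1062)
step 2: θ'=-3.9812 (R=-0.1429) → pose (3.9408, 4.8525, -3.9812)
step 3: θ'=-2.7312 (R=-1.2000) → pose (5.3128, 4.5535, -2.7312)

(5.3128, 4.5535, -2.7312)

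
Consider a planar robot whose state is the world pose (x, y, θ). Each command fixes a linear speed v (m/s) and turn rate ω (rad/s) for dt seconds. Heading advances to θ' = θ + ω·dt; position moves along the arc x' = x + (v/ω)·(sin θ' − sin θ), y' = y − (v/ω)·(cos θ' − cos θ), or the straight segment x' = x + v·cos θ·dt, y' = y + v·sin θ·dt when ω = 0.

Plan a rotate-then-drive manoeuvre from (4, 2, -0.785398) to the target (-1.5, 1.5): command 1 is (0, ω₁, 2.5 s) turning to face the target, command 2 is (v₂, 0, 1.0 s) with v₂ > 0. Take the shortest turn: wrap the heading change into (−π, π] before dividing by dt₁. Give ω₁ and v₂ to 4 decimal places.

ω₁ = -0.9062, v₂ = 5.5227

heading to target = atan2(1.5−2, -1.5−4) = -3.0509
Δθ = wrap(-3.0509 − -0.7854) = -2.2655; ω₁ = Δθ/dt₁ = -0.9062
distance = √((-1.5−4)² + (1.5−2)²) = 5.5227; v₂ = distance/dt₂ = 5.5227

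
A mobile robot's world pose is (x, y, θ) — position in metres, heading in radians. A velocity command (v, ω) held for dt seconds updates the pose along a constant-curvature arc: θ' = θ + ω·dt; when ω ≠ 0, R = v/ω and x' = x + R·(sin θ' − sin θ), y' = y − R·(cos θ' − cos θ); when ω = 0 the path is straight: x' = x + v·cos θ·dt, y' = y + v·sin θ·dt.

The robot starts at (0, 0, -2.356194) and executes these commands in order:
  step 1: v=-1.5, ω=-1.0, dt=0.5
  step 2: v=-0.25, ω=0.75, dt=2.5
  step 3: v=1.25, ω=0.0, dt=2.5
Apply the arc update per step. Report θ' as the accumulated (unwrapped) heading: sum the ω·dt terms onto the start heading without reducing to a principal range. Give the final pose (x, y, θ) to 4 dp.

step 1: θ'=-2.8562 (R=1.5000) → pose (0.6384, 0.3787, -2.8562)
step 2: θ'=-0.9812 (R=-0.3333) → pose (0.8216, 0.8839, -0.9812)
step 3: θ'=-0.9812 (straight) → pose (2.5592, -1.7135, -0.9812)

(2.5592, -1.7135, -0.9812)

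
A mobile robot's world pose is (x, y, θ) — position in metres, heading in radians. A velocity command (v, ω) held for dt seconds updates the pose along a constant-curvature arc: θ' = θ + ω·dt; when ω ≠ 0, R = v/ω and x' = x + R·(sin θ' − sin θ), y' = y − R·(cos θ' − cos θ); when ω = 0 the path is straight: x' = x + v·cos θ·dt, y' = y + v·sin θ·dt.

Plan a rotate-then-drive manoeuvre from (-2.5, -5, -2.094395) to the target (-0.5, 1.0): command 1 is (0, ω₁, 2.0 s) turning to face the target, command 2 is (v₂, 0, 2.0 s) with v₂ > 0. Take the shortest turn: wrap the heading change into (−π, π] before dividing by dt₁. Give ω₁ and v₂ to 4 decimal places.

ω₁ = -1.4699, v₂ = 3.1623

heading to target = atan2(1−-5, -0.5−-2.5) = 1.2490
Δθ = wrap(1.2490 − -2.0944) = -2.9397; ω₁ = Δθ/dt₁ = -1.4699
distance = √((-0.5−-2.5)² + (1−-5)²) = 6.3246; v₂ = distance/dt₂ = 3.1623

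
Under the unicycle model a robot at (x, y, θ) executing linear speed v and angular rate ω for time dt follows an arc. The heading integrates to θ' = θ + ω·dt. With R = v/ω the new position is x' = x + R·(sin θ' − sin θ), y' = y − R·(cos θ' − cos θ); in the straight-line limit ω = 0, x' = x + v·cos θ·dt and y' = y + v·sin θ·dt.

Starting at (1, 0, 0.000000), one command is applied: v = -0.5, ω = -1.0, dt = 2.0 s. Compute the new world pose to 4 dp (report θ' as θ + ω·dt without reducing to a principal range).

θ' = 0.0000 + -1.0·2.0 = -2.0000
R = v/ω = -0.5/-1.0 = 0.5000
x' = 1 + 0.5000·(sin -2.0000 − sin 0.0000) = 0.5454
y' = 0 − 0.5000·(cos -2.0000 − cos 0.0000) = 0.7081

(0.5454, 0.7081, -2.0000)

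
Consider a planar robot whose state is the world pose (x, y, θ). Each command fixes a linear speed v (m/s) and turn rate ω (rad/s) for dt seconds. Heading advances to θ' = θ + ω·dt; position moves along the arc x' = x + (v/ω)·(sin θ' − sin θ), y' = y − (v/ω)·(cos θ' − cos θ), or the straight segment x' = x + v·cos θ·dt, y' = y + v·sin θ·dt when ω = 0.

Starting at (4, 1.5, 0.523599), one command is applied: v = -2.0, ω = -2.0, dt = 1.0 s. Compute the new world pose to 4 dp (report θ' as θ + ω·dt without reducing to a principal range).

(2.5045, 2.2718, -1.4764)

θ' = 0.5236 + -2.0·1.0 = -1.4764
R = v/ω = -2.0/-2.0 = 1.0000
x' = 4 + 1.0000·(sin -1.4764 − sin 0.5236) = 2.5045
y' = 1.5 − 1.0000·(cos -1.4764 − cos 0.5236) = 2.2718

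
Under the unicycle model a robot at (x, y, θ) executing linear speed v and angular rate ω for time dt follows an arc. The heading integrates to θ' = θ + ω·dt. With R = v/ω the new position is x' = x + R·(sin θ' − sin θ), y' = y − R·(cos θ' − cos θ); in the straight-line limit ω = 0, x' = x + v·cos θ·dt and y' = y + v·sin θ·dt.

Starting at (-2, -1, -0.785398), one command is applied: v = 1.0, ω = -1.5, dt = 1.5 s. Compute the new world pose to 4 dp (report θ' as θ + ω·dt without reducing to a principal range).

θ' = -0.7854 + -1.5·1.5 = -3.0354
R = v/ω = 1.0/-1.5 = -0.6667
x' = -2 + -0.6667·(sin -3.0354 − sin -0.7854) = -2.4007
y' = -1 − -0.6667·(cos -3.0354 − cos -0.7854) = -2.1343

(-2.4007, -2.1343, -3.0354)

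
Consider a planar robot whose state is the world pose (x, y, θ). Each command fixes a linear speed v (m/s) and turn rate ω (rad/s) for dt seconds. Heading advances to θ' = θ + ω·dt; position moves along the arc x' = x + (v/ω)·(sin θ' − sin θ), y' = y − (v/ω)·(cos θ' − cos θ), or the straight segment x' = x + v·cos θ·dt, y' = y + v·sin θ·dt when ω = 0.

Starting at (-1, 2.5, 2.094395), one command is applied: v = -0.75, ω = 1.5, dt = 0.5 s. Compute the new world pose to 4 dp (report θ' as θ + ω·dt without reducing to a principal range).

(-0.7134, 2.2719, 2.8444)

θ' = 2.0944 + 1.5·0.5 = 2.8444
R = v/ω = -0.75/1.5 = -0.5000
x' = -1 + -0.5000·(sin 2.8444 − sin 2.0944) = -0.7134
y' = 2.5 − -0.5000·(cos 2.8444 − cos 2.0944) = 2.2719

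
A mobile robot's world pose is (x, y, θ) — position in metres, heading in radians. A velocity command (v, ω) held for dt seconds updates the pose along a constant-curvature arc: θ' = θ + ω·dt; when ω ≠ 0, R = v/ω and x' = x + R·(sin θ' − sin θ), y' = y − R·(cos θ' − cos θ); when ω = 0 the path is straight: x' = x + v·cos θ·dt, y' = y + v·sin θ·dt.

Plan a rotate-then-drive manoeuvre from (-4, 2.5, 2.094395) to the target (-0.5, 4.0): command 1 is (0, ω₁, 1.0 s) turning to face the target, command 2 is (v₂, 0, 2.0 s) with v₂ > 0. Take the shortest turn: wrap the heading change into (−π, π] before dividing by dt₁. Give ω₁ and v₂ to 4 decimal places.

heading to target = atan2(4−2.5, -0.5−-4) = 0.4049
Δθ = wrap(0.4049 − 2.0944) = -1.6895; ω₁ = Δθ/dt₁ = -1.6895
distance = √((-0.5−-4)² + (4−2.5)²) = 3.8079; v₂ = distance/dt₂ = 1.9039

ω₁ = -1.6895, v₂ = 1.9039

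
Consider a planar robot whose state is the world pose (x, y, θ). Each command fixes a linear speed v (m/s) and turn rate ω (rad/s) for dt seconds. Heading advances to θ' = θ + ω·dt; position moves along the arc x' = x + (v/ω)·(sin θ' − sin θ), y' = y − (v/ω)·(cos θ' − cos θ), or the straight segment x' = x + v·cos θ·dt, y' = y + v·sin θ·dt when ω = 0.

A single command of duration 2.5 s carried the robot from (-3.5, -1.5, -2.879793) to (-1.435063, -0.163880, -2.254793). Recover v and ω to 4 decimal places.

v = -1.0000, ω = 0.2500

Δθ = -2.254793 − -2.879793 = 0.625000
ω = Δθ/dt = 0.625000/2.5 = 0.2500
R = Δx/(sin θ' − sin θ) = -4.0000
v = R·ω = -4.0000·0.2500 = -1.0000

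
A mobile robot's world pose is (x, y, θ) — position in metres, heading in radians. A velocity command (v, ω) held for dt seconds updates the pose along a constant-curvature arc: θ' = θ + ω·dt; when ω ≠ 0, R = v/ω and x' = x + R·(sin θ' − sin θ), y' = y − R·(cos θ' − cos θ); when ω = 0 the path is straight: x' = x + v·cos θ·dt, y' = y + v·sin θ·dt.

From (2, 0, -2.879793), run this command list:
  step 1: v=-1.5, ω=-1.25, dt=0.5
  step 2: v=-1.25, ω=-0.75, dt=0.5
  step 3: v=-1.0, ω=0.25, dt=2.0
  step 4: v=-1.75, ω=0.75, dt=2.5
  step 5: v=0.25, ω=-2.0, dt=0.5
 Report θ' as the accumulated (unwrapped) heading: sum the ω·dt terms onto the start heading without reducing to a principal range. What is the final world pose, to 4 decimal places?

step 1: θ'=-3.5048 (R=1.2000) → pose (2.7369, -0.0374, -3.5048)
step 2: θ'=-3.8798 (R=1.6667) → pose (3.2664, -0.3625, -3.8798)
step 3: θ'=-3.3798 (R=-4.0000) → pose (5.0144, -1.2909, -3.3798)
step 4: θ'=-1.5048 (R=-2.3333) → pose (7.8932, 1.1305, -1.5048)
step 5: θ'=-2.5048 (R=-0.1250) → pose (7.8428, 1.0217, -2.5048)

(7.8428, 1.0217, -2.5048)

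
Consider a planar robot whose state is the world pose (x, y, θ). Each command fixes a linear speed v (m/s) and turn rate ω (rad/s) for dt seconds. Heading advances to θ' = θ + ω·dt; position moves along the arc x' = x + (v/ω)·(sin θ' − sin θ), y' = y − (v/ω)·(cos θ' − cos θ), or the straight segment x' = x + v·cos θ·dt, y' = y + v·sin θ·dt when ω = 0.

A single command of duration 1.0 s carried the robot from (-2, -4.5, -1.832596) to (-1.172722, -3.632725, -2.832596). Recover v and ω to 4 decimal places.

v = -1.2500, ω = -1.0000

Δθ = -2.832596 − -1.832596 = -1.000000
ω = Δθ/dt = -1.000000/1.0 = -1.0000
R = −Δy/(cos θ' − cos θ) = 1.2500
v = R·ω = 1.2500·-1.0000 = -1.2500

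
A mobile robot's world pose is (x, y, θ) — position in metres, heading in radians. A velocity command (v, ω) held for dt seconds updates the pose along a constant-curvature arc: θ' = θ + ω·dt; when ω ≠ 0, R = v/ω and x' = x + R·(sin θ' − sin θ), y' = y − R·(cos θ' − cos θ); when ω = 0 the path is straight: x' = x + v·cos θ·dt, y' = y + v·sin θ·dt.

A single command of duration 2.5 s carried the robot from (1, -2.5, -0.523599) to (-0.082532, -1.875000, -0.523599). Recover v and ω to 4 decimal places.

Δθ = -0.523599 − -0.523599 = 0.000000
ω = Δθ/dt = 0.000000/2.5 = 0.0000
ω = 0 → v = (Δx·cos θ + Δy·sin θ)/dt = -0.5000

v = -0.5000, ω = 0.0000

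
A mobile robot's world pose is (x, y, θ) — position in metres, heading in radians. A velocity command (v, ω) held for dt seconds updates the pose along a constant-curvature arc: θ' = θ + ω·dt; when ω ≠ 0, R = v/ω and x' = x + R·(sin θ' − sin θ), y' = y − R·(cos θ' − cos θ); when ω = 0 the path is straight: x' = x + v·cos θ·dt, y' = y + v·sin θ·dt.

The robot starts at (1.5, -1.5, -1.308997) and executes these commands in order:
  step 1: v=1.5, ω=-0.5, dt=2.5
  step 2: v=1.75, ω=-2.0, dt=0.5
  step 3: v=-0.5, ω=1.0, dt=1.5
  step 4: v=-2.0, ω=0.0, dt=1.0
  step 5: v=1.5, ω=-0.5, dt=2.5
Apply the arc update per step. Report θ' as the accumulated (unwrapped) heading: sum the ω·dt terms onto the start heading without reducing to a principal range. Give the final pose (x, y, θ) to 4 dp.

step 1: θ'=-2.5590 (R=-3.0000) → pose (0.2528, -4.7816, -2.5590)
step 2: θ'=-3.5590 (R=-0.8750) → pose (-0.5833, -4.8508, -3.5590)
step 3: θ'=-2.0590 (R=-0.5000) → pose (0.0610, -4.6282, -2.0590)
step 4: θ'=-2.0590 (straight) → pose (0.9990, -2.8619, -2.0590)
step 5: θ'=-3.3090 (R=-3.0000) → pose (-2.1504, -4.4128, -3.3090)

(-2.1504, -4.4128, -3.3090)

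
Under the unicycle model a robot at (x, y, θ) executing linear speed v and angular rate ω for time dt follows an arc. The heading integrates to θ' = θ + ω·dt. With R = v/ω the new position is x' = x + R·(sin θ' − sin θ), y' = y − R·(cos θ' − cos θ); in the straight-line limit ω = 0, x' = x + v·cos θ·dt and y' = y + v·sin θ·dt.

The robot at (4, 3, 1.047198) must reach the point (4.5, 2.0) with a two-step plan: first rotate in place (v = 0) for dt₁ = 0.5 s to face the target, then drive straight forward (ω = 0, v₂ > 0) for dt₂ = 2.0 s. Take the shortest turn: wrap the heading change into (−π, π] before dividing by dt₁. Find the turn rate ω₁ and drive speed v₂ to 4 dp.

ω₁ = -4.3087, v₂ = 0.5590

heading to target = atan2(2−3, 4.5−4) = -1.1071
Δθ = wrap(-1.1071 − 1.0472) = -2.1543; ω₁ = Δθ/dt₁ = -4.3087
distance = √((4.5−4)² + (2−3)²) = 1.1180; v₂ = distance/dt₂ = 0.5590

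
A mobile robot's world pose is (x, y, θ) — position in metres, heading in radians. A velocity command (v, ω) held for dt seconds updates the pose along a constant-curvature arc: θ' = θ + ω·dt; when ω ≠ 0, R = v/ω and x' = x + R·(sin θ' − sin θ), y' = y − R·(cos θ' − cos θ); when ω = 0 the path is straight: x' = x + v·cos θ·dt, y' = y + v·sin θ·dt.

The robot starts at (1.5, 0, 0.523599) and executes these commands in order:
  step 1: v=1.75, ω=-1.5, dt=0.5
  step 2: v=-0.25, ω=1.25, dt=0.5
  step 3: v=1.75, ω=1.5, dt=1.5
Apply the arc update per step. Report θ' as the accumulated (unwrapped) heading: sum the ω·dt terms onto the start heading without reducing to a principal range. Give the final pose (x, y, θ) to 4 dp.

step 1: θ'=-0.2264 (R=-1.1667) → pose (2.3452, 0.1265, -0.2264)
step 2: θ'=0.3986 (R=-0.2000) → pose (2.2227, 0.1160, 0.3986)
step 3: θ'=2.6486 (R=1.1667) → pose (2.3220, 2.2189, 2.6486)

(2.3220, 2.2189, 2.6486)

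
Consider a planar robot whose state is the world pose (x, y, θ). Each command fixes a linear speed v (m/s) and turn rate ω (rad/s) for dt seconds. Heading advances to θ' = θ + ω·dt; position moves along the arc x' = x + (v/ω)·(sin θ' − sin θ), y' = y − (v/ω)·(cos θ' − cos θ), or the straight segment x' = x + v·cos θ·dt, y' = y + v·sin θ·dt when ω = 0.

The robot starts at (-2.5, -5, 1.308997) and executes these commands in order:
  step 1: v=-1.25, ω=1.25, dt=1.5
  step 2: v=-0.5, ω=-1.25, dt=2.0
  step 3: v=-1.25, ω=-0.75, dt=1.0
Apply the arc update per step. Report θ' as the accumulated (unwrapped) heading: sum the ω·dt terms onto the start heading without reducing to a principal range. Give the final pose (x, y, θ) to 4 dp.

(-2.3851, -7.3389, -0.0660)

step 1: θ'=3.1840 (R=-1.0000) → pose (-1.4917, -6.2579, 3.1840)
step 2: θ'=0.6840 (R=0.4000) → pose (-1.2220, -6.9676, 0.6840)
step 3: θ'=-0.0660 (R=1.6667) → pose (-2.3851, -7.3389, -0.0660)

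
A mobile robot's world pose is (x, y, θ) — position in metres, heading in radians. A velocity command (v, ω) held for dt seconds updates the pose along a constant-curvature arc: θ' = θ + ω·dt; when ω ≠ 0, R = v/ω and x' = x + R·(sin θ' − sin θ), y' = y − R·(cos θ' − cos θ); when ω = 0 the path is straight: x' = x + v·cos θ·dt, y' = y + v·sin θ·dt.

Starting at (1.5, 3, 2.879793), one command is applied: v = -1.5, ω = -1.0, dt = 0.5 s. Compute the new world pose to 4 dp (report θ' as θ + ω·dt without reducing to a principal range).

(2.1471, 2.6365, 2.3798)

θ' = 2.8798 + -1.0·0.5 = 2.3798
R = v/ω = -1.5/-1.0 = 1.5000
x' = 1.5 + 1.5000·(sin 2.3798 − sin 2.8798) = 2.1471
y' = 3 − 1.5000·(cos 2.3798 − cos 2.8798) = 2.6365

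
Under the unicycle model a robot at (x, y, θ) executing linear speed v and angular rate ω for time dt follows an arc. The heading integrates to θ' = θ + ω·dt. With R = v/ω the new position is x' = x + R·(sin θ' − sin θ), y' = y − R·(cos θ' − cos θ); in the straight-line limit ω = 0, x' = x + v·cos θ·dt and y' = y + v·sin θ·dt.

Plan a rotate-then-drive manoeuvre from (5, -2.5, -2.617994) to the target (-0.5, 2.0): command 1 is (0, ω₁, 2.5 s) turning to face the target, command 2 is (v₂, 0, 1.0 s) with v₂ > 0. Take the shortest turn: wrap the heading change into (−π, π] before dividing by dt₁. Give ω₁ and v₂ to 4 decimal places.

heading to target = atan2(2−-2.5, -0.5−5) = 2.4559
Δθ = wrap(2.4559 − -2.6180) = -1.2093; ω₁ = Δθ/dt₁ = -0.4837
distance = √((-0.5−5)² + (2−-2.5)²) = 7.1063; v₂ = distance/dt₂ = 7.1063

ω₁ = -0.4837, v₂ = 7.1063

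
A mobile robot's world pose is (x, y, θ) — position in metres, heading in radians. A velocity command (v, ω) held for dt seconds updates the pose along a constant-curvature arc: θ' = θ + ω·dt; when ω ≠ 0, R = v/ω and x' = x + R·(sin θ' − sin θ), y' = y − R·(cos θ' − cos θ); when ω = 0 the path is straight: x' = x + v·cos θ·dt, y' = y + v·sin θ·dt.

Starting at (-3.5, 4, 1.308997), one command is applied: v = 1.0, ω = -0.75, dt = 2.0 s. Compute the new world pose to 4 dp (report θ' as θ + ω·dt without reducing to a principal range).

(-1.9590, 4.9640, -0.1910)

θ' = 1.3090 + -0.75·2.0 = -0.1910
R = v/ω = 1.0/-0.75 = -1.3333
x' = -3.5 + -1.3333·(sin -0.1910 − sin 1.3090) = -1.9590
y' = 4 − -1.3333·(cos -0.1910 − cos 1.3090) = 4.9640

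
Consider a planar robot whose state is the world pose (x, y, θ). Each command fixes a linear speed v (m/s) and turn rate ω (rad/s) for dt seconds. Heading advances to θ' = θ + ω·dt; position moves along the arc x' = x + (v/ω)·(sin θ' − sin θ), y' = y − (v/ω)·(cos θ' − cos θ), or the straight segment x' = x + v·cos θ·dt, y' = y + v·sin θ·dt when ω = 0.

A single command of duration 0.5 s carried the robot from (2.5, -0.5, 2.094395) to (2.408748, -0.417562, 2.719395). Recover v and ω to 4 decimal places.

v = 0.2500, ω = 1.2500

Δθ = 2.719395 − 2.094395 = 0.625000
ω = Δθ/dt = 0.625000/0.5 = 1.2500
R = Δx/(sin θ' − sin θ) = 0.2000
v = R·ω = 0.2000·1.2500 = 0.2500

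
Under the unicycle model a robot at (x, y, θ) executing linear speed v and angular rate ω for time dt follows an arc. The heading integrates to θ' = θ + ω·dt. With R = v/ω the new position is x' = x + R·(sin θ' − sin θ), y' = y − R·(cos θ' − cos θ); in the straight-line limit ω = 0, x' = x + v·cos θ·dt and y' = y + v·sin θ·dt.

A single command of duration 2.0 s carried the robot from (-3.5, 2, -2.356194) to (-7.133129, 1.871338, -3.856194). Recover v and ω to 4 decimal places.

Δθ = -3.856194 − -2.356194 = -1.500000
ω = Δθ/dt = -1.500000/2.0 = -0.7500
R = Δx/(sin θ' − sin θ) = -2.6667
v = R·ω = -2.6667·-0.7500 = 2.0000

v = 2.0000, ω = -0.7500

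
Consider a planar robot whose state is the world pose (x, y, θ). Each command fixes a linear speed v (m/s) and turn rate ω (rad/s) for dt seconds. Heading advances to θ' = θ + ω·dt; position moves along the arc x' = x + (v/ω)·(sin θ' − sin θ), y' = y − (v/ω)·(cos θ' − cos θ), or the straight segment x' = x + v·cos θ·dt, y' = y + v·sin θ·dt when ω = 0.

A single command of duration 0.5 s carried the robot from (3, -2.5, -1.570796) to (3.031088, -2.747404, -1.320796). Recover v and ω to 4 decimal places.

v = 0.5000, ω = 0.5000

Δθ = -1.320796 − -1.570796 = 0.250000
ω = Δθ/dt = 0.250000/0.5 = 0.5000
R = −Δy/(cos θ' − cos θ) = 1.0000
v = R·ω = 1.0000·0.5000 = 0.5000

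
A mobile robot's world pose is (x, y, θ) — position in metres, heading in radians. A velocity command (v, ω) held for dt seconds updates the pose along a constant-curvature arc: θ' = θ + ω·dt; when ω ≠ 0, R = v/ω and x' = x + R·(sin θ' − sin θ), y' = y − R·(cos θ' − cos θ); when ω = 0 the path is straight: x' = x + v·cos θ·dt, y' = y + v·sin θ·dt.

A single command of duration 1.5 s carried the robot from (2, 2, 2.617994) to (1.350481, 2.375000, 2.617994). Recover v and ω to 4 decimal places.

v = 0.5000, ω = 0.0000

Δθ = 2.617994 − 2.617994 = 0.000000
ω = Δθ/dt = 0.000000/1.5 = 0.0000
ω = 0 → v = (Δx·cos θ + Δy·sin θ)/dt = 0.5000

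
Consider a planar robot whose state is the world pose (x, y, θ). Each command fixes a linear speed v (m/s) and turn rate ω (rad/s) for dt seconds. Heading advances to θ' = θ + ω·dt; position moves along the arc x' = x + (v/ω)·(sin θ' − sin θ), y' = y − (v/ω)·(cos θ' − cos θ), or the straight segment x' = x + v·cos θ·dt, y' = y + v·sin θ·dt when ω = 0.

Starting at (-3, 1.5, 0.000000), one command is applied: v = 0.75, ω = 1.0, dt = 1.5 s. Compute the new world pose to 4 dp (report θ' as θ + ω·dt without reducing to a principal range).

(-2.2519, 2.1969, 1.5000)

θ' = 0.0000 + 1.0·1.5 = 1.5000
R = v/ω = 0.75/1.0 = 0.7500
x' = -3 + 0.7500·(sin 1.5000 − sin 0.0000) = -2.2519
y' = 1.5 − 0.7500·(cos 1.5000 − cos 0.0000) = 2.1969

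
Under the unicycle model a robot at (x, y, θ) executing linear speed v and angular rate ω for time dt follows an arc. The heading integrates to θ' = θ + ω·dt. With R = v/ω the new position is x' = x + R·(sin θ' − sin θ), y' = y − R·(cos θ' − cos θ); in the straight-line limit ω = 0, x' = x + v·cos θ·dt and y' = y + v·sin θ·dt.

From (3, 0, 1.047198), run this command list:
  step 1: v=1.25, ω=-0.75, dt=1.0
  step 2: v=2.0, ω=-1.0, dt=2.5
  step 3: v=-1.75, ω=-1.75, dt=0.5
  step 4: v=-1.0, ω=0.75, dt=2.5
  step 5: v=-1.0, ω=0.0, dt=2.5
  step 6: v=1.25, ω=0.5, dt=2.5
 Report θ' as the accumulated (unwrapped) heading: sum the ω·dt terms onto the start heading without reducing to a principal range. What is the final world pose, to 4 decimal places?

(9.6081, 0.6187, 0.0472)

step 1: θ'=0.2972 (R=-1.6667) → pose (3.9553, 0.7603, 0.2972)
step 2: θ'=-2.2028 (R=-2.0000) → pose (6.1547, -2.3336, -2.2028)
step 3: θ'=-3.0778 (R=1.0000) → pose (6.8978, -1.9264, -3.0778)
step 4: θ'=-1.2028 (R=-1.3333) → pose (8.0568, -0.1161, -1.2028)
step 5: θ'=-1.2028 (straight) → pose (7.1575, 2.2165, -1.2028)
step 6: θ'=0.0472 (R=2.5000) → pose (9.6081, 0.6187, 0.0472)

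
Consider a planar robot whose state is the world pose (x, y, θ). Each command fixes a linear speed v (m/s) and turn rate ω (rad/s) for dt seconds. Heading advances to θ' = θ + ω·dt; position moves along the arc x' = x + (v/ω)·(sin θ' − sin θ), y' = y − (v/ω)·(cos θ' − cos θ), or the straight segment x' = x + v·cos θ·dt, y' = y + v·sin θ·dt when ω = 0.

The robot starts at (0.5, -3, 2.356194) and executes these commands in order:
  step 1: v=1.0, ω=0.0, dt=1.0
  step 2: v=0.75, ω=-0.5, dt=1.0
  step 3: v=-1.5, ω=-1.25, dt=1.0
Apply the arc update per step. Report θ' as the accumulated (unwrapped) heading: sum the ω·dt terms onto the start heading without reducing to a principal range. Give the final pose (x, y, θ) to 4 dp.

(-1.0535, -2.9786, 0.6062)

step 1: θ'=2.3562 (straight) → pose (-0.2071, -2.2929, 2.3562)
step 2: θ'=1.8562 (R=-1.5000) → pose (-0.5858, -1.6545, 1.8562)
step 3: θ'=0.6062 (R=1.2000) → pose (-1.0535, -2.9786, 0.6062)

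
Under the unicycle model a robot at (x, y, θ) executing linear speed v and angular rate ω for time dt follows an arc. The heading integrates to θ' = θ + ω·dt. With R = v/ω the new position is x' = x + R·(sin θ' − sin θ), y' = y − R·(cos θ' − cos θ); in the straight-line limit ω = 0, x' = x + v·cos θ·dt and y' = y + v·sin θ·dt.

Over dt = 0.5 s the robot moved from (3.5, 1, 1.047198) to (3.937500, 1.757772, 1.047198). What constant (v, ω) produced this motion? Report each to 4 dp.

Δθ = 1.047198 − 1.047198 = 0.000000
ω = Δθ/dt = 0.000000/0.5 = 0.0000
ω = 0 → v = (Δx·cos θ + Δy·sin θ)/dt = 1.7500

v = 1.7500, ω = 0.0000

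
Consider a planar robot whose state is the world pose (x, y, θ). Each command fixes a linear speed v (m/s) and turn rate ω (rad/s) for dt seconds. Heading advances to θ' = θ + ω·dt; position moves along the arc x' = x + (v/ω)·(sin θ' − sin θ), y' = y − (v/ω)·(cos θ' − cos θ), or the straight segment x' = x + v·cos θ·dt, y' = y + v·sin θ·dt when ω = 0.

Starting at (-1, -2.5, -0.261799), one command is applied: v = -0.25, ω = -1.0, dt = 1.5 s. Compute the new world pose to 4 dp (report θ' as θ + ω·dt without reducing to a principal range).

(-1.1807, -2.2111, -1.7618)

θ' = -0.2618 + -1.0·1.5 = -1.7618
R = v/ω = -0.25/-1.0 = 0.2500
x' = -1 + 0.2500·(sin -1.7618 − sin -0.2618) = -1.1807
y' = -2.5 − 0.2500·(cos -1.7618 − cos -0.2618) = -2.2111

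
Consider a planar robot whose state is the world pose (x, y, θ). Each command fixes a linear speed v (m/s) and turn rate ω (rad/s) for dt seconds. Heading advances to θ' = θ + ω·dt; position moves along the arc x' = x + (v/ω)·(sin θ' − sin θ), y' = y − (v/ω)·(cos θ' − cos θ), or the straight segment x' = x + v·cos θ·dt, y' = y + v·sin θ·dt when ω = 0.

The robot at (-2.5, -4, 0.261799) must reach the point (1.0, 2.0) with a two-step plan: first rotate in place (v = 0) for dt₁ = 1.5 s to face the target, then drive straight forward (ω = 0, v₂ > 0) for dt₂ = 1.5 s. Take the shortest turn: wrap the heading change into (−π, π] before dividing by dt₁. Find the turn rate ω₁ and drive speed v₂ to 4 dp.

ω₁ = 0.5206, v₂ = 4.6308

heading to target = atan2(2−-4, 1−-2.5) = 1.0427
Δθ = wrap(1.0427 − 0.2618) = 0.7809; ω₁ = Δθ/dt₁ = 0.5206
distance = √((1−-2.5)² + (2−-4)²) = 6.9462; v₂ = distance/dt₂ = 4.6308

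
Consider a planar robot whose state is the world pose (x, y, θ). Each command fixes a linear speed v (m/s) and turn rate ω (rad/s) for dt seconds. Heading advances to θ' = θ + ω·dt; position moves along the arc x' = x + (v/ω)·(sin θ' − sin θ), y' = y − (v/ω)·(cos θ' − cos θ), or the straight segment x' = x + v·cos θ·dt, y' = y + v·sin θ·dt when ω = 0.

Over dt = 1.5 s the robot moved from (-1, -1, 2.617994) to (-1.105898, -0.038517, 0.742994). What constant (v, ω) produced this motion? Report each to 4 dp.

v = 0.7500, ω = -1.2500

Δθ = 0.742994 − 2.617994 = -1.875000
ω = Δθ/dt = -1.875000/1.5 = -1.2500
R = −Δy/(cos θ' − cos θ) = -0.6000
v = R·ω = -0.6000·-1.2500 = 0.7500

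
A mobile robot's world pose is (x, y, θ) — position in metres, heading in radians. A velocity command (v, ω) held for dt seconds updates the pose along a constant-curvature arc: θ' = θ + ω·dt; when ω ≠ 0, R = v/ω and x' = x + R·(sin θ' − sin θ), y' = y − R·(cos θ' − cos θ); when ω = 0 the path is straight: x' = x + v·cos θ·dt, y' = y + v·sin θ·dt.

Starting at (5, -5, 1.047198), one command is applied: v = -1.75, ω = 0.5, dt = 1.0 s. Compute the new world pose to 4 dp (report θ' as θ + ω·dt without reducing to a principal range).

θ' = 1.0472 + 0.5·1.0 = 1.5472
R = v/ω = -1.75/0.5 = -3.5000
x' = 5 + -3.5000·(sin 1.5472 − sin 1.0472) = 4.5321
y' = -5 − -3.5000·(cos 1.5472 − cos 1.0472) = -6.6674

(4.5321, -6.6674, 1.5472)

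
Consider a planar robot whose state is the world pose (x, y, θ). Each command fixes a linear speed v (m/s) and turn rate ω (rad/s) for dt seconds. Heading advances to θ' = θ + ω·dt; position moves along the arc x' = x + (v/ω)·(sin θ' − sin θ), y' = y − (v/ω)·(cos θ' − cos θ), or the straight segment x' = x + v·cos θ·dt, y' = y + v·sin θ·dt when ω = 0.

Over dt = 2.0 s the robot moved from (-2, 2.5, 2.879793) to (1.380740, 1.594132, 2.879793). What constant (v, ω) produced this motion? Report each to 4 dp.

v = -1.7500, ω = 0.0000

Δθ = 2.879793 − 2.879793 = 0.000000
ω = Δθ/dt = 0.000000/2.0 = 0.0000
ω = 0 → v = (Δx·cos θ + Δy·sin θ)/dt = -1.7500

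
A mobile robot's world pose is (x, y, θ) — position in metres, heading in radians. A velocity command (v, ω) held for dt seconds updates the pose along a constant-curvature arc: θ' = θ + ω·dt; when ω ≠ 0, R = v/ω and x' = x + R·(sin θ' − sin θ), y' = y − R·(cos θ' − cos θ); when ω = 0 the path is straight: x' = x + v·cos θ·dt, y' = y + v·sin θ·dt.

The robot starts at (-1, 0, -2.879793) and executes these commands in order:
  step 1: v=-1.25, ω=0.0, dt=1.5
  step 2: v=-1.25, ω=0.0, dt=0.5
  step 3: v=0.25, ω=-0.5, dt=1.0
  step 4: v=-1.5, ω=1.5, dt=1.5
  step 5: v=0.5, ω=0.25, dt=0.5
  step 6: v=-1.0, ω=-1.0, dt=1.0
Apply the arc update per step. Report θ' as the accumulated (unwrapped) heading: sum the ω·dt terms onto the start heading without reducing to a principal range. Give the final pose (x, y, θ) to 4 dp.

step 1: θ'=-2.8798 (straight) → pose (0.8111, 0.4853, -2.8798)
step 2: θ'=-2.8798 (straight) → pose (1.4148, 0.6470, -2.8798)
step 3: θ'=-3.3798 (R=-0.5000) → pose (1.1674, 0.6441, -3.3798)
step 4: θ'=-1.1298 (R=-1.0000) → pose (2.3077, 2.0427, -1.1298)
step 5: θ'=-1.0048 (R=2.0000) → pose (2.4283, 1.8239, -1.0048)
step 6: θ'=-2.0048 (R=1.0000) → pose (2.3650, 2.7807, -2.0048)

(2.3650, 2.7807, -2.0048)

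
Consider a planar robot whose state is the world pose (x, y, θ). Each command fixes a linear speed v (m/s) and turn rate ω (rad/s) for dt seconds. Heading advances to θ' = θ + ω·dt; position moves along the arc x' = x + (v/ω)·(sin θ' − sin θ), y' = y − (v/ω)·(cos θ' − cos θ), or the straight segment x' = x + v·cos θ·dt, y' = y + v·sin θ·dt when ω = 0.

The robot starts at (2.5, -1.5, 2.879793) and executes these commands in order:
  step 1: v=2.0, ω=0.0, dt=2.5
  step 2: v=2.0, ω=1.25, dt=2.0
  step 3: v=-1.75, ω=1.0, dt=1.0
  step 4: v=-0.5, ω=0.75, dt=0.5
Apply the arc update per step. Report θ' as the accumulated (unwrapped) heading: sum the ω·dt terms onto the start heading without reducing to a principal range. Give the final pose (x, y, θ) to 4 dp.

(-5.7823, -2.1527, 6.7548)

step 1: θ'=2.8798 (straight) → pose (-2.3296, -0.2059, 2.8798)
step 2: θ'=5.3798 (R=1.6000) → pose (-4.0004, -2.7417, 5.3798)
step 3: θ'=6.3798 (R=-1.7500) → pose (-5.5437, -2.0830, 6.3798)
step 4: θ'=6.7548 (R=-0.6667) → pose (-5.7823, -2.1527, 6.7548)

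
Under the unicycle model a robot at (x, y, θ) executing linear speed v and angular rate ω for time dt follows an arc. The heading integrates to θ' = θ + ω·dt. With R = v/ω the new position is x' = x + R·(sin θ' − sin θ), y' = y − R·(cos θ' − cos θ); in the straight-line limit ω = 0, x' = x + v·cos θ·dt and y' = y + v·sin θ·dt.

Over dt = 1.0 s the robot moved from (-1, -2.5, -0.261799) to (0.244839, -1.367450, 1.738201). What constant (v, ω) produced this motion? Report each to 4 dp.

Δθ = 1.738201 − -0.261799 = 2.000000
ω = Δθ/dt = 2.000000/1.0 = 2.0000
R = Δx/(sin θ' − sin θ) = 1.0000
v = R·ω = 1.0000·2.0000 = 2.0000

v = 2.0000, ω = 2.0000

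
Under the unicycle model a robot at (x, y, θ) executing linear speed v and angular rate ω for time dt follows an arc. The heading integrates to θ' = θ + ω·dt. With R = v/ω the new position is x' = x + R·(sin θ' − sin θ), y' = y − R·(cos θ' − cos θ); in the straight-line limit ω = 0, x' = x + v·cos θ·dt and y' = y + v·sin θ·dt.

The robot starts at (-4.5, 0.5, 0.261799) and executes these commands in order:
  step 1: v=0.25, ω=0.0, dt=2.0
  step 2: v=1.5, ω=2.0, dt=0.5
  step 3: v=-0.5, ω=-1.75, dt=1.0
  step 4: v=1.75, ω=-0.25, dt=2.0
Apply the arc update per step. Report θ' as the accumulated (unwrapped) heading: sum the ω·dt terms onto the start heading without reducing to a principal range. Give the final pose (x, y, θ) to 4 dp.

step 1: θ'=0.2618 (straight) → pose (-4.0170, 0.6294, 0.2618)
step 2: θ'=1.2618 (R=0.7500) → pose (-3.4967, 1.1258, 1.2618)
step 3: θ'=-0.4882 (R=0.2857) → pose (-3.9029, 0.9603, -0.4882)
step 4: θ'=-0.9882 (R=-7.0000) → pose (-1.3409, -1.3706, -0.9882)

(-1.3409, -1.3706, -0.9882)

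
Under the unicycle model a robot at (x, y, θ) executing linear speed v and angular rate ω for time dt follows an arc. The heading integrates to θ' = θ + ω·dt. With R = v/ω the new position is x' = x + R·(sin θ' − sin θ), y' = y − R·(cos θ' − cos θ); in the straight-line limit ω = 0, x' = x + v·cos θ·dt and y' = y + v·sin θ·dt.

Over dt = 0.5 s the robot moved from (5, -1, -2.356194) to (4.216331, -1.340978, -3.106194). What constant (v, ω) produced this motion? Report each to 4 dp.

v = 1.7500, ω = -1.5000

Δθ = -3.106194 − -2.356194 = -0.750000
ω = Δθ/dt = -0.750000/0.5 = -1.5000
R = Δx/(sin θ' − sin θ) = -1.1667
v = R·ω = -1.1667·-1.5000 = 1.7500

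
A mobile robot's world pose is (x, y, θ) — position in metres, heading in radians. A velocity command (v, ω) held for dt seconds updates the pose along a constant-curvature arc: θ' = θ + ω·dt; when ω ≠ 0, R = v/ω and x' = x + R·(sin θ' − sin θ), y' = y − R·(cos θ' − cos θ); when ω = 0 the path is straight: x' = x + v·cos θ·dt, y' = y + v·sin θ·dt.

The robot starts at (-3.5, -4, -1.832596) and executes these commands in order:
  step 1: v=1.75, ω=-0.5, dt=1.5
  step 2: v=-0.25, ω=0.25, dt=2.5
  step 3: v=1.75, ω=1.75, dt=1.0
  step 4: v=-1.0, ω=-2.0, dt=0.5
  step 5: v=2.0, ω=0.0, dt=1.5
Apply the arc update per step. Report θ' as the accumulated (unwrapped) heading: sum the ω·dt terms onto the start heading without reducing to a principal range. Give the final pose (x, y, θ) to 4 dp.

(-3.2073, -9.4392, -1.2076)

step 1: θ'=-2.5826 (R=-3.5000) → pose (-5.0246, -6.0614, -2.5826)
step 2: θ'=-1.9576 (R=-1.0000) → pose (-4.6288, -5.5908, -1.9576)
step 3: θ'=-0.2076 (R=1.0000) → pose (-3.9088, -6.9466, -0.2076)
step 4: θ'=-1.2076 (R=0.5000) → pose (-4.2731, -6.6350, -1.2076)
step 5: θ'=-1.2076 (straight) → pose (-3.2073, -9.4392, -1.2076)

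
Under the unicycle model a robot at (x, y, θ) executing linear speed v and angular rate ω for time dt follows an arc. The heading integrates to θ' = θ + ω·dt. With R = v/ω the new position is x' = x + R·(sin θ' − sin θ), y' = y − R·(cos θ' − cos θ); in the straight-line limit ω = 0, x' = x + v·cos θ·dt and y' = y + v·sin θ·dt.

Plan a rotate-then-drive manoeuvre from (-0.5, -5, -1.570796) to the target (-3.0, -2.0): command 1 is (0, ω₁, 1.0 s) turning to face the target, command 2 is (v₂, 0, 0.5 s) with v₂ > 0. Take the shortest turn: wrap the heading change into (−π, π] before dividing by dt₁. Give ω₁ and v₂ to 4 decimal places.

heading to target = atan2(-2−-5, -3−-0.5) = 2.2655
Δθ = wrap(2.2655 − -1.5708) = -2.4469; ω₁ = Δθ/dt₁ = -2.4469
distance = √((-3−-0.5)² + (-2−-5)²) = 3.9051; v₂ = distance/dt₂ = 7.8102

ω₁ = -2.4469, v₂ = 7.8102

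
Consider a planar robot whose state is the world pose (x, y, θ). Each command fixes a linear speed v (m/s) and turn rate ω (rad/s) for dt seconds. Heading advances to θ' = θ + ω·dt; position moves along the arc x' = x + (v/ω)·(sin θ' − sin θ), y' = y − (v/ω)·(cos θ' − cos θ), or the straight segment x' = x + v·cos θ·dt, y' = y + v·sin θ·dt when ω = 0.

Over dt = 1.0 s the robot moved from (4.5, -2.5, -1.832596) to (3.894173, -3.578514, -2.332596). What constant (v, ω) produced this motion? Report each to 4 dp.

Δθ = -2.332596 − -1.832596 = -0.500000
ω = Δθ/dt = -0.500000/1.0 = -0.5000
R = −Δy/(cos θ' − cos θ) = -2.5000
v = R·ω = -2.5000·-0.5000 = 1.2500

v = 1.2500, ω = -0.5000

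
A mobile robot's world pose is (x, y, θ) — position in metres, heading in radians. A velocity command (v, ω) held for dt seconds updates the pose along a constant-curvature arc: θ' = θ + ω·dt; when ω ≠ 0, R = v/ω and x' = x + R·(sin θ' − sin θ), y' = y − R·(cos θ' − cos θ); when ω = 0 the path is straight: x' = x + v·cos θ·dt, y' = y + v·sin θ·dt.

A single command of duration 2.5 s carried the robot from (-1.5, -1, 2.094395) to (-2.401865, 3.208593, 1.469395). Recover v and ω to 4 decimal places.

Δθ = 1.469395 − 2.094395 = -0.625000
ω = Δθ/dt = -0.625000/2.5 = -0.2500
R = −Δy/(cos θ' − cos θ) = -7.0000
v = R·ω = -7.0000·-0.2500 = 1.7500

v = 1.7500, ω = -0.2500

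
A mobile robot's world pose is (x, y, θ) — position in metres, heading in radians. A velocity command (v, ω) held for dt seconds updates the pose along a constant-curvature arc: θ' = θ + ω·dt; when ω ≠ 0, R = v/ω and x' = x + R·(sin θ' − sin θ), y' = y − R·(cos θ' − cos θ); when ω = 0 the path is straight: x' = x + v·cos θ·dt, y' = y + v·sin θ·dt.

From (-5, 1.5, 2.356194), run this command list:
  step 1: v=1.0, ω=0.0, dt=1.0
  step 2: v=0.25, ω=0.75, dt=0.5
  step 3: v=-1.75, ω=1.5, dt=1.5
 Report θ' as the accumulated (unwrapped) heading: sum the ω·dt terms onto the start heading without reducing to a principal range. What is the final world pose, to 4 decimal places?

(-4.2196, 3.6567, 4.9812)

step 1: θ'=2.3562 (straight) → pose (-5.7071, 2.2071, 2.3562)
step 2: θ'=2.7312 (R=0.3333) → pose (-5.8098, 2.2771, 2.7312)
step 3: θ'=4.9812 (R=-1.1667) → pose (-4.2196, 3.6567, 4.9812)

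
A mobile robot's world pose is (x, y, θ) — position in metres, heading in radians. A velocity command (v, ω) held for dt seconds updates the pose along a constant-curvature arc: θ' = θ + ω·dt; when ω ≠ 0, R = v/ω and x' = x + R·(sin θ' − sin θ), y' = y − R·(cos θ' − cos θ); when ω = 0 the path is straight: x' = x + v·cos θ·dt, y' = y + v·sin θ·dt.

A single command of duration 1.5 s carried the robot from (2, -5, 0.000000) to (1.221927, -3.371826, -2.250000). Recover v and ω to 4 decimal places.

Δθ = -2.250000 − 0.000000 = -2.250000
ω = Δθ/dt = -2.250000/1.5 = -1.5000
R = −Δy/(cos θ' − cos θ) = 1.0000
v = R·ω = 1.0000·-1.5000 = -1.5000

v = -1.5000, ω = -1.5000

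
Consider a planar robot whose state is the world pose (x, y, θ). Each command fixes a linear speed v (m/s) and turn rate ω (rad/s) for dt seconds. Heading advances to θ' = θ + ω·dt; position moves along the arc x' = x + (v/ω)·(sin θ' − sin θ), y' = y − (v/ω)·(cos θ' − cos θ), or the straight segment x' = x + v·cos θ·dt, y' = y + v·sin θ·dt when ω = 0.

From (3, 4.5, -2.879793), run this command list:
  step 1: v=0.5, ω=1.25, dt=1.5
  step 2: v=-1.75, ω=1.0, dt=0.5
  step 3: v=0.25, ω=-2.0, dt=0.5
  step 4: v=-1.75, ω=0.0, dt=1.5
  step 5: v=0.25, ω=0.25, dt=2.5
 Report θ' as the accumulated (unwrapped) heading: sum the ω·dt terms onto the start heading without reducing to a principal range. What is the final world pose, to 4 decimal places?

step 1: θ'=-1.0048 (R=0.4000) → pose (2.7659, 3.8991, -1.0048)
step 2: θ'=-0.5048 (R=-1.7500) → pose (2.1352, 4.4924, -0.5048)
step 3: θ'=-1.5048 (R=-0.1250) → pose (2.1994, 4.3912, -1.5048)
step 4: θ'=-1.5048 (straight) → pose (2.0263, 7.0105, -1.5048)
step 5: θ'=-0.8798 (R=1.0000) → pose (2.2535, 6.4392, -0.8798)

(2.2535, 6.4392, -0.8798)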